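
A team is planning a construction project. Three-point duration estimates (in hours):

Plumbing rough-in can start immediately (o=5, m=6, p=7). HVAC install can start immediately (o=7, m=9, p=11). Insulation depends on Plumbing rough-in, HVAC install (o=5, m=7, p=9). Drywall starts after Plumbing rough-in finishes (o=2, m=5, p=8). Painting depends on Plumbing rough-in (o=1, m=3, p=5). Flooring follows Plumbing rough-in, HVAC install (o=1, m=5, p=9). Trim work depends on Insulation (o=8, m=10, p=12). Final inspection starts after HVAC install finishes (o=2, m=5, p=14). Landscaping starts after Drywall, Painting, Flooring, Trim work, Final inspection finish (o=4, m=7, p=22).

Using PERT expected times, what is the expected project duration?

te_Plumbing rough-in = (5 + 4·6 + 7)/6 = 36/6 = 6
te_HVAC install = (7 + 4·9 + 11)/6 = 54/6 = 9
te_Insulation = (5 + 4·7 + 9)/6 = 42/6 = 7
te_Drywall = (2 + 4·5 + 8)/6 = 30/6 = 5
te_Painting = (1 + 4·3 + 5)/6 = 18/6 = 3
te_Flooring = (1 + 4·5 + 9)/6 = 30/6 = 5
te_Trim work = (8 + 4·10 + 12)/6 = 60/6 = 10
te_Final inspection = (2 + 4·5 + 14)/6 = 36/6 = 6
te_Landscaping = (4 + 4·7 + 22)/6 = 54/6 = 9

Forward pass:
ES_Plumbing rough-in = 0; EF_Plumbing rough-in = 6
ES_HVAC install = 0; EF_HVAC install = 9
ES_Insulation = max(EF_Plumbing rough-in=6, EF_HVAC install=9) = 9; EF_Insulation = 9+7 = 16
ES_Drywall = 6; EF_Drywall = 6+5 = 11
ES_Painting = 6; EF_Painting = 6+3 = 9
ES_Flooring = max(EF_Plumbing rough-in=6, EF_HVAC install=9) = 9; EF_Flooring = 9+5 = 14
ES_Trim work = 16; EF_Trim work = 16+10 = 26
ES_Final inspection = 9; EF_Final inspection = 9+6 = 15
ES_Landscaping = max(EF_Drywall=11, EF_Painting=9, EF_Flooring=14, EF_Trim work=26, EF_Final inspection=15) = 26; EF_Landscaping = 26+9 = 35
Expected project duration μ = 35 hours. Critical path: HVAC install → Insulation → Trim work → Landscaping.

35 hours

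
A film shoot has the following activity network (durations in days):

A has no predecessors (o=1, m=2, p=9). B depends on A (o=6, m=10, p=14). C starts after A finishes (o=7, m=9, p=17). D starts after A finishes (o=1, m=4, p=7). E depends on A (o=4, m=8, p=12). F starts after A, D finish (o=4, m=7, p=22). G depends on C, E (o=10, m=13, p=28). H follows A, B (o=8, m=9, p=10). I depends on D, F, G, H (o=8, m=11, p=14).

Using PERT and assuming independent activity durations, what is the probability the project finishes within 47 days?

0.982

te_A = (1 + 4·2 + 9)/6 = 18/6 = 3; σ²_A = ((9−1)/6)² = 1.778
te_B = (6 + 4·10 + 14)/6 = 60/6 = 10; σ²_B = ((14−6)/6)² = 1.778
te_C = (7 + 4·9 + 17)/6 = 60/6 = 10; σ²_C = ((17−7)/6)² = 2.778
te_D = (1 + 4·4 + 7)/6 = 24/6 = 4; σ²_D = ((7−1)/6)² = 1.000
te_E = (4 + 4·8 + 12)/6 = 48/6 = 8; σ²_E = ((12−4)/6)² = 1.778
te_F = (4 + 4·7 + 22)/6 = 54/6 = 9; σ²_F = ((22−4)/6)² = 9.000
te_G = (10 + 4·13 + 28)/6 = 90/6 = 15; σ²_G = ((28−10)/6)² = 9.000
te_H = (8 + 4·9 + 10)/6 = 54/6 = 9; σ²_H = ((10−8)/6)² = 0.111
te_I = (8 + 4·11 + 14)/6 = 66/6 = 11; σ²_I = ((14−8)/6)² = 1.000

Forward pass:
ES_A = 0; EF_A = 3
ES_B = 3; EF_B = 3+10 = 13
ES_C = 3; EF_C = 3+10 = 13
ES_D = 3; EF_D = 3+4 = 7
ES_E = 3; EF_E = 3+8 = 11
ES_F = max(EF_A=3, EF_D=7) = 7; EF_F = 7+9 = 16
ES_G = max(EF_C=13, EF_E=11) = 13; EF_G = 13+15 = 28
ES_H = max(EF_A=3, EF_B=13) = 13; EF_H = 13+9 = 22
ES_I = max(EF_D=7, EF_F=16, EF_G=28, EF_H=22) = 28; EF_I = 28+11 = 39
Expected project duration μ = 39 days. Critical path: A → C → G → I.

Variance along critical path = 1.778 + 2.778 + 9.000 + 1.000 = 14.556; σ = √14.556 = 3.815 days.
Z = (47 − 39) / 3.815 = 2.097
P(T ≤ 47) = Φ(2.097) ≈ 0.982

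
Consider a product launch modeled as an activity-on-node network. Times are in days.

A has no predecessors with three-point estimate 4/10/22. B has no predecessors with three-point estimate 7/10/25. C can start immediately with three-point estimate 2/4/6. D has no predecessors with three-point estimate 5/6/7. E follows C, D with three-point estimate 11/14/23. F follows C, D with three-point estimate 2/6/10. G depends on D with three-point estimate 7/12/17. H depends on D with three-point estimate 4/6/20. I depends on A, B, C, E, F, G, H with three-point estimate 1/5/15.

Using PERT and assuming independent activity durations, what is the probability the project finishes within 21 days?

0.026

te_A = (4 + 4·10 + 22)/6 = 66/6 = 11; σ²_A = ((22−4)/6)² = 9.000
te_B = (7 + 4·10 + 25)/6 = 72/6 = 12; σ²_B = ((25−7)/6)² = 9.000
te_C = (2 + 4·4 + 6)/6 = 24/6 = 4; σ²_C = ((6−2)/6)² = 0.444
te_D = (5 + 4·6 + 7)/6 = 36/6 = 6; σ²_D = ((7−5)/6)² = 0.111
te_E = (11 + 4·14 + 23)/6 = 90/6 = 15; σ²_E = ((23−11)/6)² = 4.000
te_F = (2 + 4·6 + 10)/6 = 36/6 = 6; σ²_F = ((10−2)/6)² = 1.778
te_G = (7 + 4·12 + 17)/6 = 72/6 = 12; σ²_G = ((17−7)/6)² = 2.778
te_H = (4 + 4·6 + 20)/6 = 48/6 = 8; σ²_H = ((20−4)/6)² = 7.111
te_I = (1 + 4·5 + 15)/6 = 36/6 = 6; σ²_I = ((15−1)/6)² = 5.444

Forward pass:
ES_A = 0; EF_A = 11
ES_B = 0; EF_B = 12
ES_C = 0; EF_C = 4
ES_D = 0; EF_D = 6
ES_E = max(EF_C=4, EF_D=6) = 6; EF_E = 6+15 = 21
ES_F = max(EF_C=4, EF_D=6) = 6; EF_F = 6+6 = 12
ES_G = 6; EF_G = 6+12 = 18
ES_H = 6; EF_H = 6+8 = 14
ES_I = max(EF_A=11, EF_B=12, EF_C=4, EF_E=21, EF_F=12, EF_G=18, EF_H=14) = 21; EF_I = 21+6 = 27
Expected project duration μ = 27 days. Critical path: D → E → I.

Variance along critical path = 0.111 + 4.000 + 5.444 = 9.556; σ = √9.556 = 3.091 days.
Z = (21 − 27) / 3.091 = -1.941
P(T ≤ 21) = Φ(-1.941) ≈ 0.026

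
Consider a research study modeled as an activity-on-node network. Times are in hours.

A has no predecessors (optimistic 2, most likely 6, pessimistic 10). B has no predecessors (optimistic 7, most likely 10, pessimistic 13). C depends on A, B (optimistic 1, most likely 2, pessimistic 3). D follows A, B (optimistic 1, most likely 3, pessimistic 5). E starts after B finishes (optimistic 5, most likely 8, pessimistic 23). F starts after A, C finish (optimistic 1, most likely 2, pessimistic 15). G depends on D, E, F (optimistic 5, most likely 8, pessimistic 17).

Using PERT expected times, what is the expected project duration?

29 hours

te_A = (2 + 4·6 + 10)/6 = 36/6 = 6
te_B = (7 + 4·10 + 13)/6 = 60/6 = 10
te_C = (1 + 4·2 + 3)/6 = 12/6 = 2
te_D = (1 + 4·3 + 5)/6 = 18/6 = 3
te_E = (5 + 4·8 + 23)/6 = 60/6 = 10
te_F = (1 + 4·2 + 15)/6 = 24/6 = 4
te_G = (5 + 4·8 + 17)/6 = 54/6 = 9

Forward pass:
ES_A = 0; EF_A = 6
ES_B = 0; EF_B = 10
ES_C = max(EF_A=6, EF_B=10) = 10; EF_C = 10+2 = 12
ES_D = max(EF_A=6, EF_B=10) = 10; EF_D = 10+3 = 13
ES_E = 10; EF_E = 10+10 = 20
ES_F = max(EF_A=6, EF_C=12) = 12; EF_F = 12+4 = 16
ES_G = max(EF_D=13, EF_E=20, EF_F=16) = 20; EF_G = 20+9 = 29
Expected project duration μ = 29 hours. Critical path: B → E → G.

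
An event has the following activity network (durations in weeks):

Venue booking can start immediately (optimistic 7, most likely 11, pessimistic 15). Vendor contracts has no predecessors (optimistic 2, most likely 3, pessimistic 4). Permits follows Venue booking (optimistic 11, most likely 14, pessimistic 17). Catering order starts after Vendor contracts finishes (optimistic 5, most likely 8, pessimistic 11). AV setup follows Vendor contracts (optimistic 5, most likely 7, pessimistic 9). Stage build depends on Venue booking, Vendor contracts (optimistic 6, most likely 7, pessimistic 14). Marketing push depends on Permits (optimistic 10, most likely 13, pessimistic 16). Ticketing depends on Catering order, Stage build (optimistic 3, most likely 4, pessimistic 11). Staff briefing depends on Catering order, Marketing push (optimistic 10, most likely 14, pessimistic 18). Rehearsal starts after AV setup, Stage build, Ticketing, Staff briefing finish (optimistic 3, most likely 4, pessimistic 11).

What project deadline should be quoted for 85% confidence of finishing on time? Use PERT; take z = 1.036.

59.8 weeks

te_Venue booking = (7 + 4·11 + 15)/6 = 66/6 = 11; σ²_Venue booking = ((15−7)/6)² = 1.778
te_Vendor contracts = (2 + 4·3 + 4)/6 = 18/6 = 3; σ²_Vendor contracts = ((4−2)/6)² = 0.111
te_Permits = (11 + 4·14 + 17)/6 = 84/6 = 14; σ²_Permits = ((17−11)/6)² = 1.000
te_Catering order = (5 + 4·8 + 11)/6 = 48/6 = 8; σ²_Catering order = ((11−5)/6)² = 1.000
te_AV setup = (5 + 4·7 + 9)/6 = 42/6 = 7; σ²_AV setup = ((9−5)/6)² = 0.444
te_Stage build = (6 + 4·7 + 14)/6 = 48/6 = 8; σ²_Stage build = ((14−6)/6)² = 1.778
te_Marketing push = (10 + 4·13 + 16)/6 = 78/6 = 13; σ²_Marketing push = ((16−10)/6)² = 1.000
te_Ticketing = (3 + 4·4 + 11)/6 = 30/6 = 5; σ²_Ticketing = ((11−3)/6)² = 1.778
te_Staff briefing = (10 + 4·14 + 18)/6 = 84/6 = 14; σ²_Staff briefing = ((18−10)/6)² = 1.778
te_Rehearsal = (3 + 4·4 + 11)/6 = 30/6 = 5; σ²_Rehearsal = ((11−3)/6)² = 1.778

Forward pass:
ES_Venue booking = 0; EF_Venue booking = 11
ES_Vendor contracts = 0; EF_Vendor contracts = 3
ES_Permits = 11; EF_Permits = 11+14 = 25
ES_Catering order = 3; EF_Catering order = 3+8 = 11
ES_AV setup = 3; EF_AV setup = 3+7 = 10
ES_Stage build = max(EF_Venue booking=11, EF_Vendor contracts=3) = 11; EF_Stage build = 11+8 = 19
ES_Marketing push = 25; EF_Marketing push = 25+13 = 38
ES_Ticketing = max(EF_Catering order=11, EF_Stage build=19) = 19; EF_Ticketing = 19+5 = 24
ES_Staff briefing = max(EF_Catering order=11, EF_Marketing push=38) = 38; EF_Staff briefing = 38+14 = 52
ES_Rehearsal = max(EF_AV setup=10, EF_Stage build=19, EF_Ticketing=24, EF_Staff briefing=52) = 52; EF_Rehearsal = 52+5 = 57
Expected project duration μ = 57 weeks. Critical path: Venue booking → Permits → Marketing push → Staff briefing → Rehearsal.

Variance along critical path = 1.778 + 1.000 + 1.000 + 1.778 + 1.778 = 7.333; σ = 2.708 weeks.
D = μ + z·σ = 57 + 1.036·2.708 = 59.8 weeks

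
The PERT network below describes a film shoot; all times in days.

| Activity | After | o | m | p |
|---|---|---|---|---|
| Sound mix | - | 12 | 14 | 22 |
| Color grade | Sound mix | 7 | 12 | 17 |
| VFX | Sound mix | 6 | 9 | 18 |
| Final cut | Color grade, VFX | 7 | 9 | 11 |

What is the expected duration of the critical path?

36 days

te_Sound mix = (12 + 4·14 + 22)/6 = 90/6 = 15
te_Color grade = (7 + 4·12 + 17)/6 = 72/6 = 12
te_VFX = (6 + 4·9 + 18)/6 = 60/6 = 10
te_Final cut = (7 + 4·9 + 11)/6 = 54/6 = 9

Forward pass:
ES_Sound mix = 0; EF_Sound mix = 15
ES_Color grade = 15; EF_Color grade = 15+12 = 27
ES_VFX = 15; EF_VFX = 15+10 = 25
ES_Final cut = max(EF_Color grade=27, EF_VFX=25) = 27; EF_Final cut = 27+9 = 36
Expected project duration μ = 36 days. Critical path: Sound mix → Color grade → Final cut.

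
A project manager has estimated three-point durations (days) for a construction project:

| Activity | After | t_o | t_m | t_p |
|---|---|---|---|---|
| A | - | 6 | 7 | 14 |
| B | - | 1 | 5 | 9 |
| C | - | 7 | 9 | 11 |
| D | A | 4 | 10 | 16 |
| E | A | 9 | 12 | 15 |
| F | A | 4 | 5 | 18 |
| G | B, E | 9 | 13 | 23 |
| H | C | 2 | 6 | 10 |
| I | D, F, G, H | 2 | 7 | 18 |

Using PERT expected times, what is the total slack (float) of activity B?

15 days

te_A = (6 + 4·7 + 14)/6 = 48/6 = 8
te_B = (1 + 4·5 + 9)/6 = 30/6 = 5
te_C = (7 + 4·9 + 11)/6 = 54/6 = 9
te_D = (4 + 4·10 + 16)/6 = 60/6 = 10
te_E = (9 + 4·12 + 15)/6 = 72/6 = 12
te_F = (4 + 4·5 + 18)/6 = 42/6 = 7
te_G = (9 + 4·13 + 23)/6 = 84/6 = 14
te_H = (2 + 4·6 + 10)/6 = 36/6 = 6
te_I = (2 + 4·7 + 18)/6 = 48/6 = 8

Forward pass:
ES_A = 0; EF_A = 8
ES_B = 0; EF_B = 5
ES_C = 0; EF_C = 9
ES_D = 8; EF_D = 8+10 = 18
ES_E = 8; EF_E = 8+12 = 20
ES_F = 8; EF_F = 8+7 = 15
ES_G = max(EF_B=5, EF_E=20) = 20; EF_G = 20+14 = 34
ES_H = 9; EF_H = 9+6 = 15
ES_I = max(EF_D=18, EF_F=15, EF_G=34, EF_H=15) = 34; EF_I = 34+8 = 42
Expected project duration μ = 42 days. Critical path: A → E → G → I.

Backward pass:
LF_I = 42; LS_I = 42−8 = 34
LF_H = LS_I = 34; LS_H = 34−6 = 28
LF_G = LS_I = 34; LS_G = 34−14 = 20
LF_F = LS_I = 34; LS_F = 34−7 = 27
LF_E = LS_G = 20; LS_E = 20−12 = 8
LF_D = LS_I = 34; LS_D = 34−10 = 24
LF_C = LS_H = 28; LS_C = 28−9 = 19
LF_B = LS_G = 20; LS_B = 20−5 = 15
LF_A = min(LS_D=24, LS_E=8, LS_F=27) = 8; LS_A = 8−8 = 0
Slack_B = LS_B − ES_B = 15 − 0 = 15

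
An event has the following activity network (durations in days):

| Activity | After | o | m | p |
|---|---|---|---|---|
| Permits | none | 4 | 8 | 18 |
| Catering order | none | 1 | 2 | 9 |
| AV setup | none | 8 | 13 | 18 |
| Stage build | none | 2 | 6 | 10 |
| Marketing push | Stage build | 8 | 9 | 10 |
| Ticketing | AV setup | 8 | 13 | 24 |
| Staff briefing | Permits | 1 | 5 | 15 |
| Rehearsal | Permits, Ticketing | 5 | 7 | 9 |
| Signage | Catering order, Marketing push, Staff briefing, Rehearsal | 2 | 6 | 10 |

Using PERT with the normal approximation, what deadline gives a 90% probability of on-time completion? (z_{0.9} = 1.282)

te_Permits = (4 + 4·8 + 18)/6 = 54/6 = 9; σ²_Permits = ((18−4)/6)² = 5.444
te_Catering order = (1 + 4·2 + 9)/6 = 18/6 = 3; σ²_Catering order = ((9−1)/6)² = 1.778
te_AV setup = (8 + 4·13 + 18)/6 = 78/6 = 13; σ²_AV setup = ((18−8)/6)² = 2.778
te_Stage build = (2 + 4·6 + 10)/6 = 36/6 = 6; σ²_Stage build = ((10−2)/6)² = 1.778
te_Marketing push = (8 + 4·9 + 10)/6 = 54/6 = 9; σ²_Marketing push = ((10−8)/6)² = 0.111
te_Ticketing = (8 + 4·13 + 24)/6 = 84/6 = 14; σ²_Ticketing = ((24−8)/6)² = 7.111
te_Staff briefing = (1 + 4·5 + 15)/6 = 36/6 = 6; σ²_Staff briefing = ((15−1)/6)² = 5.444
te_Rehearsal = (5 + 4·7 + 9)/6 = 42/6 = 7; σ²_Rehearsal = ((9−5)/6)² = 0.444
te_Signage = (2 + 4·6 + 10)/6 = 36/6 = 6; σ²_Signage = ((10−2)/6)² = 1.778

Forward pass:
ES_Permits = 0; EF_Permits = 9
ES_Catering order = 0; EF_Catering order = 3
ES_AV setup = 0; EF_AV setup = 13
ES_Stage build = 0; EF_Stage build = 6
ES_Marketing push = 6; EF_Marketing push = 6+9 = 15
ES_Ticketing = 13; EF_Ticketing = 13+14 = 27
ES_Staff briefing = 9; EF_Staff briefing = 9+6 = 15
ES_Rehearsal = max(EF_Permits=9, EF_Ticketing=27) = 27; EF_Rehearsal = 27+7 = 34
ES_Signage = max(EF_Catering order=3, EF_Marketing push=15, EF_Staff briefing=15, EF_Rehearsal=34) = 34; EF_Signage = 34+6 = 40
Expected project duration μ = 40 days. Critical path: AV setup → Ticketing → Rehearsal → Signage.

Variance along critical path = 2.778 + 7.111 + 0.444 + 1.778 = 12.111; σ = 3.480 days.
D = μ + z·σ = 40 + 1.282·3.480 = 44.5 days

44.5 days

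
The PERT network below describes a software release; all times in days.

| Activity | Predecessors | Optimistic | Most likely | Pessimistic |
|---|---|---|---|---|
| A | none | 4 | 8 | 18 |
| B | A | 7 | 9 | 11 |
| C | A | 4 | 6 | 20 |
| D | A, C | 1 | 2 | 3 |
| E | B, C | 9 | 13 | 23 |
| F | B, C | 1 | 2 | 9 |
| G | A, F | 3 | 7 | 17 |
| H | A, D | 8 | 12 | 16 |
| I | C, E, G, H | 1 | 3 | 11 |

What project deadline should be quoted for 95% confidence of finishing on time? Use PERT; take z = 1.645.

42.2 days

te_A = (4 + 4·8 + 18)/6 = 54/6 = 9; σ²_A = ((18−4)/6)² = 5.444
te_B = (7 + 4·9 + 11)/6 = 54/6 = 9; σ²_B = ((11−7)/6)² = 0.444
te_C = (4 + 4·6 + 20)/6 = 48/6 = 8; σ²_C = ((20−4)/6)² = 7.111
te_D = (1 + 4·2 + 3)/6 = 12/6 = 2; σ²_D = ((3−1)/6)² = 0.111
te_E = (9 + 4·13 + 23)/6 = 84/6 = 14; σ²_E = ((23−9)/6)² = 5.444
te_F = (1 + 4·2 + 9)/6 = 18/6 = 3; σ²_F = ((9−1)/6)² = 1.778
te_G = (3 + 4·7 + 17)/6 = 48/6 = 8; σ²_G = ((17−3)/6)² = 5.444
te_H = (8 + 4·12 + 16)/6 = 72/6 = 12; σ²_H = ((16−8)/6)² = 1.778
te_I = (1 + 4·3 + 11)/6 = 24/6 = 4; σ²_I = ((11−1)/6)² = 2.778

Forward pass:
ES_A = 0; EF_A = 9
ES_B = 9; EF_B = 9+9 = 18
ES_C = 9; EF_C = 9+8 = 17
ES_D = max(EF_A=9, EF_C=17) = 17; EF_D = 17+2 = 19
ES_E = max(EF_B=18, EF_C=17) = 18; EF_E = 18+14 = 32
ES_F = max(EF_B=18, EF_C=17) = 18; EF_F = 18+3 = 21
ES_G = max(EF_A=9, EF_F=21) = 21; EF_G = 21+8 = 29
ES_H = max(EF_A=9, EF_D=19) = 19; EF_H = 19+12 = 31
ES_I = max(EF_C=17, EF_E=32, EF_G=29, EF_H=31) = 32; EF_I = 32+4 = 36
Expected project duration μ = 36 days. Critical path: A → B → E → I.

Variance along critical path = 5.444 + 0.444 + 5.444 + 2.778 = 14.111; σ = 3.756 days.
D = μ + z·σ = 36 + 1.645·3.756 = 42.2 days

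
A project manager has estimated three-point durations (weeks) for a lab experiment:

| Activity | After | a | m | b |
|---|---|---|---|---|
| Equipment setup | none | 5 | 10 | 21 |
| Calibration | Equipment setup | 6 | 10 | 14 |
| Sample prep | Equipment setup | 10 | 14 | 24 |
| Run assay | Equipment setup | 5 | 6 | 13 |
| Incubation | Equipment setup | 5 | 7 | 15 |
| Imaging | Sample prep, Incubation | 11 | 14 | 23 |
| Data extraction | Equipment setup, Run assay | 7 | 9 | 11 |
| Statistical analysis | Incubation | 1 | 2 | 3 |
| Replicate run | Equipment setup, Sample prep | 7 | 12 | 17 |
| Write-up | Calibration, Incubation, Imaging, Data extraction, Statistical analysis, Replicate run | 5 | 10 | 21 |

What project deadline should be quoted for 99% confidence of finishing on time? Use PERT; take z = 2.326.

63.3 weeks

te_Equipment setup = (5 + 4·10 + 21)/6 = 66/6 = 11; σ²_Equipment setup = ((21−5)/6)² = 7.111
te_Calibration = (6 + 4·10 + 14)/6 = 60/6 = 10; σ²_Calibration = ((14−6)/6)² = 1.778
te_Sample prep = (10 + 4·14 + 24)/6 = 90/6 = 15; σ²_Sample prep = ((24−10)/6)² = 5.444
te_Run assay = (5 + 4·6 + 13)/6 = 42/6 = 7; σ²_Run assay = ((13−5)/6)² = 1.778
te_Incubation = (5 + 4·7 + 15)/6 = 48/6 = 8; σ²_Incubation = ((15−5)/6)² = 2.778
te_Imaging = (11 + 4·14 + 23)/6 = 90/6 = 15; σ²_Imaging = ((23−11)/6)² = 4.000
te_Data extraction = (7 + 4·9 + 11)/6 = 54/6 = 9; σ²_Data extraction = ((11−7)/6)² = 0.444
te_Statistical analysis = (1 + 4·2 + 3)/6 = 12/6 = 2; σ²_Statistical analysis = ((3−1)/6)² = 0.111
te_Replicate run = (7 + 4·12 + 17)/6 = 72/6 = 12; σ²_Replicate run = ((17−7)/6)² = 2.778
te_Write-up = (5 + 4·10 + 21)/6 = 66/6 = 11; σ²_Write-up = ((21−5)/6)² = 7.111

Forward pass:
ES_Equipment setup = 0; EF_Equipment setup = 11
ES_Calibration = 11; EF_Calibration = 11+10 = 21
ES_Sample prep = 11; EF_Sample prep = 11+15 = 26
ES_Run assay = 11; EF_Run assay = 11+7 = 18
ES_Incubation = 11; EF_Incubation = 11+8 = 19
ES_Imaging = max(EF_Sample prep=26, EF_Incubation=19) = 26; EF_Imaging = 26+15 = 41
ES_Data extraction = max(EF_Equipment setup=11, EF_Run assay=18) = 18; EF_Data extraction = 18+9 = 27
ES_Statistical analysis = 19; EF_Statistical analysis = 19+2 = 21
ES_Replicate run = max(EF_Equipment setup=11, EF_Sample prep=26) = 26; EF_Replicate run = 26+12 = 38
ES_Write-up = max(EF_Calibration=21, EF_Incubation=19, EF_Imaging=41, EF_Data extraction=27, EF_Statistical analysis=21, EF_Replicate run=38) = 41; EF_Write-up = 41+11 = 52
Expected project duration μ = 52 weeks. Critical path: Equipment setup → Sample prep → Imaging → Write-up.

Variance along critical path = 7.111 + 5.444 + 4.000 + 7.111 = 23.667; σ = 4.865 weeks.
D = μ + z·σ = 52 + 2.326·4.865 = 63.3 weeks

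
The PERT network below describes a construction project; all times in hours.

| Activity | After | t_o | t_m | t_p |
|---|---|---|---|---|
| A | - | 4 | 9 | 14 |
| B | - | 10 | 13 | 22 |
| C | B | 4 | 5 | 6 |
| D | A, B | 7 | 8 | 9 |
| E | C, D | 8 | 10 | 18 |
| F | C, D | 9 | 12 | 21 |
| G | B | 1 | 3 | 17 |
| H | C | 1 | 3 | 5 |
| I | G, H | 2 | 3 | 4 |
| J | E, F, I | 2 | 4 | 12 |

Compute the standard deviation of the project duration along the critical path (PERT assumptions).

te_A = (4 + 4·9 + 14)/6 = 54/6 = 9; σ²_A = ((14−4)/6)² = 2.778
te_B = (10 + 4·13 + 22)/6 = 84/6 = 14; σ²_B = ((22−10)/6)² = 4.000
te_C = (4 + 4·5 + 6)/6 = 30/6 = 5; σ²_C = ((6−4)/6)² = 0.111
te_D = (7 + 4·8 + 9)/6 = 48/6 = 8; σ²_D = ((9−7)/6)² = 0.111
te_E = (8 + 4·10 + 18)/6 = 66/6 = 11; σ²_E = ((18−8)/6)² = 2.778
te_F = (9 + 4·12 + 21)/6 = 78/6 = 13; σ²_F = ((21−9)/6)² = 4.000
te_G = (1 + 4·3 + 17)/6 = 30/6 = 5; σ²_G = ((17−1)/6)² = 7.111
te_H = (1 + 4·3 + 5)/6 = 18/6 = 3; σ²_H = ((5−1)/6)² = 0.444
te_I = (2 + 4·3 + 4)/6 = 18/6 = 3; σ²_I = ((4−2)/6)² = 0.111
te_J = (2 + 4·4 + 12)/6 = 30/6 = 5; σ²_J = ((12−2)/6)² = 2.778

Forward pass:
ES_A = 0; EF_A = 9
ES_B = 0; EF_B = 14
ES_C = 14; EF_C = 14+5 = 19
ES_D = max(EF_A=9, EF_B=14) = 14; EF_D = 14+8 = 22
ES_E = max(EF_C=19, EF_D=22) = 22; EF_E = 22+11 = 33
ES_F = max(EF_C=19, EF_D=22) = 22; EF_F = 22+13 = 35
ES_G = 14; EF_G = 14+5 = 19
ES_H = 19; EF_H = 19+3 = 22
ES_I = max(EF_G=19, EF_H=22) = 22; EF_I = 22+3 = 25
ES_J = max(EF_E=33, EF_F=35, EF_I=25) = 35; EF_J = 35+5 = 40
Expected project duration μ = 40 hours. Critical path: B → D → F → J.

Variance along critical path = 4.000 + 0.111 + 4.000 + 2.778 = 10.889
σ = √10.889 = 3.300 hours

3.30 hours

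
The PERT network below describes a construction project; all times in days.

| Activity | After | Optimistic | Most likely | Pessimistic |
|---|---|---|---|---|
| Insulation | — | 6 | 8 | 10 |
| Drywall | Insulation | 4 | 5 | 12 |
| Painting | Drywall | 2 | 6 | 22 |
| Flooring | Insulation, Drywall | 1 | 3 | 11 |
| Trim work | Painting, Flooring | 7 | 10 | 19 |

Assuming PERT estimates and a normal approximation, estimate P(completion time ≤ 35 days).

0.685

te_Insulation = (6 + 4·8 + 10)/6 = 48/6 = 8; σ²_Insulation = ((10−6)/6)² = 0.444
te_Drywall = (4 + 4·5 + 12)/6 = 36/6 = 6; σ²_Drywall = ((12−4)/6)² = 1.778
te_Painting = (2 + 4·6 + 22)/6 = 48/6 = 8; σ²_Painting = ((22−2)/6)² = 11.111
te_Flooring = (1 + 4·3 + 11)/6 = 24/6 = 4; σ²_Flooring = ((11−1)/6)² = 2.778
te_Trim work = (7 + 4·10 + 19)/6 = 66/6 = 11; σ²_Trim work = ((19−7)/6)² = 4.000

Forward pass:
ES_Insulation = 0; EF_Insulation = 8
ES_Drywall = 8; EF_Drywall = 8+6 = 14
ES_Painting = 14; EF_Painting = 14+8 = 22
ES_Flooring = max(EF_Insulation=8, EF_Drywall=14) = 14; EF_Flooring = 14+4 = 18
ES_Trim work = max(EF_Painting=22, EF_Flooring=18) = 22; EF_Trim work = 22+11 = 33
Expected project duration μ = 33 days. Critical path: Insulation → Drywall → Painting → Trim work.

Variance along critical path = 0.444 + 1.778 + 11.111 + 4.000 = 17.333; σ = √17.333 = 4.163 days.
Z = (35 − 33) / 4.163 = 0.480
P(T ≤ 35) = Φ(0.480) ≈ 0.685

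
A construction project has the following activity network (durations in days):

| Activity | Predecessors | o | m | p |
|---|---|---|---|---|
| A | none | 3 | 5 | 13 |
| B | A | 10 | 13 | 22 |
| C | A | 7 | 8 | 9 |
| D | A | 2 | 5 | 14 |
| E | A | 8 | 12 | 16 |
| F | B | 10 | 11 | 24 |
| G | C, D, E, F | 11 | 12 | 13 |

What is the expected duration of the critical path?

45 days

te_A = (3 + 4·5 + 13)/6 = 36/6 = 6
te_B = (10 + 4·13 + 22)/6 = 84/6 = 14
te_C = (7 + 4·8 + 9)/6 = 48/6 = 8
te_D = (2 + 4·5 + 14)/6 = 36/6 = 6
te_E = (8 + 4·12 + 16)/6 = 72/6 = 12
te_F = (10 + 4·11 + 24)/6 = 78/6 = 13
te_G = (11 + 4·12 + 13)/6 = 72/6 = 12

Forward pass:
ES_A = 0; EF_A = 6
ES_B = 6; EF_B = 6+14 = 20
ES_C = 6; EF_C = 6+8 = 14
ES_D = 6; EF_D = 6+6 = 12
ES_E = 6; EF_E = 6+12 = 18
ES_F = 20; EF_F = 20+13 = 33
ES_G = max(EF_C=14, EF_D=12, EF_E=18, EF_F=33) = 33; EF_G = 33+12 = 45
Expected project duration μ = 45 days. Critical path: A → B → F → G.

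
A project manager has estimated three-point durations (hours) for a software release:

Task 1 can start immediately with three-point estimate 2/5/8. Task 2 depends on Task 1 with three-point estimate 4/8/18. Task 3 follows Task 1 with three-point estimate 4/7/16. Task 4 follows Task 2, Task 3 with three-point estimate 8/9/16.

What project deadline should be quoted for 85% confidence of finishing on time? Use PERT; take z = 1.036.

te_Task 1 = (2 + 4·5 + 8)/6 = 30/6 = 5; σ²_Task 1 = ((8−2)/6)² = 1.000
te_Task 2 = (4 + 4·8 + 18)/6 = 54/6 = 9; σ²_Task 2 = ((18−4)/6)² = 5.444
te_Task 3 = (4 + 4·7 + 16)/6 = 48/6 = 8; σ²_Task 3 = ((16−4)/6)² = 4.000
te_Task 4 = (8 + 4·9 + 16)/6 = 60/6 = 10; σ²_Task 4 = ((16−8)/6)² = 1.778

Forward pass:
ES_Task 1 = 0; EF_Task 1 = 5
ES_Task 2 = 5; EF_Task 2 = 5+9 = 14
ES_Task 3 = 5; EF_Task 3 = 5+8 = 13
ES_Task 4 = max(EF_Task 2=14, EF_Task 3=13) = 14; EF_Task 4 = 14+10 = 24
Expected project duration μ = 24 hours. Critical path: Task 1 → Task 2 → Task 4.

Variance along critical path = 1.000 + 5.444 + 1.778 = 8.222; σ = 2.867 hours.
D = μ + z·σ = 24 + 1.036·2.867 = 27.0 hours

27.0 hours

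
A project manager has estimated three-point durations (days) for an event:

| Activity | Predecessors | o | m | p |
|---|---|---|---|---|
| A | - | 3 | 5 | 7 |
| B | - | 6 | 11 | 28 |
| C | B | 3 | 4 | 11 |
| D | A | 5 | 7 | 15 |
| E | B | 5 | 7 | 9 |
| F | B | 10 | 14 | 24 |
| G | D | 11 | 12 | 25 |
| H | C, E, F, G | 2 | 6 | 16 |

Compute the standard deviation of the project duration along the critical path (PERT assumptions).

4.93 days

te_A = (3 + 4·5 + 7)/6 = 30/6 = 5; σ²_A = ((7−3)/6)² = 0.444
te_B = (6 + 4·11 + 28)/6 = 78/6 = 13; σ²_B = ((28−6)/6)² = 13.444
te_C = (3 + 4·4 + 11)/6 = 30/6 = 5; σ²_C = ((11−3)/6)² = 1.778
te_D = (5 + 4·7 + 15)/6 = 48/6 = 8; σ²_D = ((15−5)/6)² = 2.778
te_E = (5 + 4·7 + 9)/6 = 42/6 = 7; σ²_E = ((9−5)/6)² = 0.444
te_F = (10 + 4·14 + 24)/6 = 90/6 = 15; σ²_F = ((24−10)/6)² = 5.444
te_G = (11 + 4·12 + 25)/6 = 84/6 = 14; σ²_G = ((25−11)/6)² = 5.444
te_H = (2 + 4·6 + 16)/6 = 42/6 = 7; σ²_H = ((16−2)/6)² = 5.444

Forward pass:
ES_A = 0; EF_A = 5
ES_B = 0; EF_B = 13
ES_C = 13; EF_C = 13+5 = 18
ES_D = 5; EF_D = 5+8 = 13
ES_E = 13; EF_E = 13+7 = 20
ES_F = 13; EF_F = 13+15 = 28
ES_G = 13; EF_G = 13+14 = 27
ES_H = max(EF_C=18, EF_E=20, EF_F=28, EF_G=27) = 28; EF_H = 28+7 = 35
Expected project duration μ = 35 days. Critical path: B → F → H.

Variance along critical path = 13.444 + 5.444 + 5.444 = 24.333
σ = √24.333 = 4.933 days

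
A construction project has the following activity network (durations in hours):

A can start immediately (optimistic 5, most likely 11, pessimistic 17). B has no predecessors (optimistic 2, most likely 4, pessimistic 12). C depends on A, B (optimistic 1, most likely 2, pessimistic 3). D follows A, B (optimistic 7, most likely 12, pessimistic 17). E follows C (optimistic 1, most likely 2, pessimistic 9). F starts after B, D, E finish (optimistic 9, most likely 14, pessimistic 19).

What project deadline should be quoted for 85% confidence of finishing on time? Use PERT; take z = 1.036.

40.2 hours

te_A = (5 + 4·11 + 17)/6 = 66/6 = 11; σ²_A = ((17−5)/6)² = 4.000
te_B = (2 + 4·4 + 12)/6 = 30/6 = 5; σ²_B = ((12−2)/6)² = 2.778
te_C = (1 + 4·2 + 3)/6 = 12/6 = 2; σ²_C = ((3−1)/6)² = 0.111
te_D = (7 + 4·12 + 17)/6 = 72/6 = 12; σ²_D = ((17−7)/6)² = 2.778
te_E = (1 + 4·2 + 9)/6 = 18/6 = 3; σ²_E = ((9−1)/6)² = 1.778
te_F = (9 + 4·14 + 19)/6 = 84/6 = 14; σ²_F = ((19−9)/6)² = 2.778

Forward pass:
ES_A = 0; EF_A = 11
ES_B = 0; EF_B = 5
ES_C = max(EF_A=11, EF_B=5) = 11; EF_C = 11+2 = 13
ES_D = max(EF_A=11, EF_B=5) = 11; EF_D = 11+12 = 23
ES_E = 13; EF_E = 13+3 = 16
ES_F = max(EF_B=5, EF_D=23, EF_E=16) = 23; EF_F = 23+14 = 37
Expected project duration μ = 37 hours. Critical path: A → D → F.

Variance along critical path = 4.000 + 2.778 + 2.778 = 9.556; σ = 3.091 hours.
D = μ + z·σ = 37 + 1.036·3.091 = 40.2 hours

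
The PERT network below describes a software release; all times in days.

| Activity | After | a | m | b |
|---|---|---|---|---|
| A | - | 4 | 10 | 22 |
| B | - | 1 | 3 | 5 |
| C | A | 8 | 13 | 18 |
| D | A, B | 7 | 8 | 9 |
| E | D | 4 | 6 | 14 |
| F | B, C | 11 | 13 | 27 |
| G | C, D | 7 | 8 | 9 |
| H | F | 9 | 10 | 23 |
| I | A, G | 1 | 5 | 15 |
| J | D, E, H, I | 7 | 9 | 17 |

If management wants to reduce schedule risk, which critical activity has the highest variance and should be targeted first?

A

te_A = (4 + 4·10 + 22)/6 = 66/6 = 11; σ²_A = ((22−4)/6)² = 9.000
te_B = (1 + 4·3 + 5)/6 = 18/6 = 3; σ²_B = ((5−1)/6)² = 0.444
te_C = (8 + 4·13 + 18)/6 = 78/6 = 13; σ²_C = ((18−8)/6)² = 2.778
te_D = (7 + 4·8 + 9)/6 = 48/6 = 8; σ²_D = ((9−7)/6)² = 0.111
te_E = (4 + 4·6 + 14)/6 = 42/6 = 7; σ²_E = ((14−4)/6)² = 2.778
te_F = (11 + 4·13 + 27)/6 = 90/6 = 15; σ²_F = ((27−11)/6)² = 7.111
te_G = (7 + 4·8 + 9)/6 = 48/6 = 8; σ²_G = ((9−7)/6)² = 0.111
te_H = (9 + 4·10 + 23)/6 = 72/6 = 12; σ²_H = ((23−9)/6)² = 5.444
te_I = (1 + 4·5 + 15)/6 = 36/6 = 6; σ²_I = ((15−1)/6)² = 5.444
te_J = (7 + 4·9 + 17)/6 = 60/6 = 10; σ²_J = ((17−7)/6)² = 2.778

Forward pass:
ES_A = 0; EF_A = 11
ES_B = 0; EF_B = 3
ES_C = 11; EF_C = 11+13 = 24
ES_D = max(EF_A=11, EF_B=3) = 11; EF_D = 11+8 = 19
ES_E = 19; EF_E = 19+7 = 26
ES_F = max(EF_B=3, EF_C=24) = 24; EF_F = 24+15 = 39
ES_G = max(EF_C=24, EF_D=19) = 24; EF_G = 24+8 = 32
ES_H = 39; EF_H = 39+12 = 51
ES_I = max(EF_A=11, EF_G=32) = 32; EF_I = 32+6 = 38
ES_J = max(EF_D=19, EF_E=26, EF_H=51, EF_I=38) = 51; EF_J = 51+10 = 61
Expected project duration μ = 61 days. Critical path: A → C → F → H → J.

Variances on critical path: σ²_A=9.000, σ²_C=2.778, σ²_F=7.111, σ²_H=5.444, σ²_J=2.778.
Largest is σ²_A = 9.000.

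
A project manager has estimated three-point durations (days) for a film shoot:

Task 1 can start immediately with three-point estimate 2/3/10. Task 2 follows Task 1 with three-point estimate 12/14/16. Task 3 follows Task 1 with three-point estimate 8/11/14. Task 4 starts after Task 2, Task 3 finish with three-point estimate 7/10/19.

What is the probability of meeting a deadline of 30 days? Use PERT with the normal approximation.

te_Task 1 = (2 + 4·3 + 10)/6 = 24/6 = 4; σ²_Task 1 = ((10−2)/6)² = 1.778
te_Task 2 = (12 + 4·14 + 16)/6 = 84/6 = 14; σ²_Task 2 = ((16−12)/6)² = 0.444
te_Task 3 = (8 + 4·11 + 14)/6 = 66/6 = 11; σ²_Task 3 = ((14−8)/6)² = 1.000
te_Task 4 = (7 + 4·10 + 19)/6 = 66/6 = 11; σ²_Task 4 = ((19−7)/6)² = 4.000

Forward pass:
ES_Task 1 = 0; EF_Task 1 = 4
ES_Task 2 = 4; EF_Task 2 = 4+14 = 18
ES_Task 3 = 4; EF_Task 3 = 4+11 = 15
ES_Task 4 = max(EF_Task 2=18, EF_Task 3=15) = 18; EF_Task 4 = 18+11 = 29
Expected project duration μ = 29 days. Critical path: Task 1 → Task 2 → Task 4.

Variance along critical path = 1.778 + 0.444 + 4.000 = 6.222; σ = √6.222 = 2.494 days.
Z = (30 − 29) / 2.494 = 0.401
P(T ≤ 30) = Φ(0.401) ≈ 0.656

0.656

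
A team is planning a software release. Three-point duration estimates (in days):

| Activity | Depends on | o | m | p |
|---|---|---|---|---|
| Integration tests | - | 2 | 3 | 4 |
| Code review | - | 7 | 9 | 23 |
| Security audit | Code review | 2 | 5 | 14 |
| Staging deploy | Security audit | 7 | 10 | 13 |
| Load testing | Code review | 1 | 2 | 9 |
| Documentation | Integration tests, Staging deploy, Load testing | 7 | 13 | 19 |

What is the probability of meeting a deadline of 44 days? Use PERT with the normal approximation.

te_Integration tests = (2 + 4·3 + 4)/6 = 18/6 = 3; σ²_Integration tests = ((4−2)/6)² = 0.111
te_Code review = (7 + 4·9 + 23)/6 = 66/6 = 11; σ²_Code review = ((23−7)/6)² = 7.111
te_Security audit = (2 + 4·5 + 14)/6 = 36/6 = 6; σ²_Security audit = ((14−2)/6)² = 4.000
te_Staging deploy = (7 + 4·10 + 13)/6 = 60/6 = 10; σ²_Staging deploy = ((13−7)/6)² = 1.000
te_Load testing = (1 + 4·2 + 9)/6 = 18/6 = 3; σ²_Load testing = ((9−1)/6)² = 1.778
te_Documentation = (7 + 4·13 + 19)/6 = 78/6 = 13; σ²_Documentation = ((19−7)/6)² = 4.000

Forward pass:
ES_Integration tests = 0; EF_Integration tests = 3
ES_Code review = 0; EF_Code review = 11
ES_Security audit = 11; EF_Security audit = 11+6 = 17
ES_Staging deploy = 17; EF_Staging deploy = 17+10 = 27
ES_Load testing = 11; EF_Load testing = 11+3 = 14
ES_Documentation = max(EF_Integration tests=3, EF_Staging deploy=27, EF_Load testing=14) = 27; EF_Documentation = 27+13 = 40
Expected project duration μ = 40 days. Critical path: Code review → Security audit → Staging deploy → Documentation.

Variance along critical path = 7.111 + 4.000 + 1.000 + 4.000 = 16.111; σ = √16.111 = 4.014 days.
Z = (44 − 40) / 4.014 = 0.997
P(T ≤ 44) = Φ(0.997) ≈ 0.841

0.841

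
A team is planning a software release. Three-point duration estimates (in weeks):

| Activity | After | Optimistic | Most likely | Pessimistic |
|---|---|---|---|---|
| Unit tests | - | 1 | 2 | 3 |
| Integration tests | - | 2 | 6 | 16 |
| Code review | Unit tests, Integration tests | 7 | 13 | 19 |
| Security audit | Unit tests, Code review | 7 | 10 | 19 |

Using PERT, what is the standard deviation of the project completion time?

3.67 weeks

te_Unit tests = (1 + 4·2 + 3)/6 = 12/6 = 2; σ²_Unit tests = ((3−1)/6)² = 0.111
te_Integration tests = (2 + 4·6 + 16)/6 = 42/6 = 7; σ²_Integration tests = ((16−2)/6)² = 5.444
te_Code review = (7 + 4·13 + 19)/6 = 78/6 = 13; σ²_Code review = ((19−7)/6)² = 4.000
te_Security audit = (7 + 4·10 + 19)/6 = 66/6 = 11; σ²_Security audit = ((19−7)/6)² = 4.000

Forward pass:
ES_Unit tests = 0; EF_Unit tests = 2
ES_Integration tests = 0; EF_Integration tests = 7
ES_Code review = max(EF_Unit tests=2, EF_Integration tests=7) = 7; EF_Code review = 7+13 = 20
ES_Security audit = max(EF_Unit tests=2, EF_Code review=20) = 20; EF_Security audit = 20+11 = 31
Expected project duration μ = 31 weeks. Critical path: Integration tests → Code review → Security audit.

Variance along critical path = 5.444 + 4.000 + 4.000 = 13.444
σ = √13.444 = 3.667 weeks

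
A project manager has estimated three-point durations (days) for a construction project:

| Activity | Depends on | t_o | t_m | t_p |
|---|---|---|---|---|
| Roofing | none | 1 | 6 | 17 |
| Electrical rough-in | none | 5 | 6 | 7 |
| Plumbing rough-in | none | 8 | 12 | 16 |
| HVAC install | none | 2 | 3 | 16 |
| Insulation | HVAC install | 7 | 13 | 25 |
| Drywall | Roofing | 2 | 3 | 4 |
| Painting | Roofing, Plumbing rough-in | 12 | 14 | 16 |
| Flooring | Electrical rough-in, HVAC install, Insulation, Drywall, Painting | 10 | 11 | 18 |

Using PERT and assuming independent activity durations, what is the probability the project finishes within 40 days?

0.841

te_Roofing = (1 + 4·6 + 17)/6 = 42/6 = 7; σ²_Roofing = ((17−1)/6)² = 7.111
te_Electrical rough-in = (5 + 4·6 + 7)/6 = 36/6 = 6; σ²_Electrical rough-in = ((7−5)/6)² = 0.111
te_Plumbing rough-in = (8 + 4·12 + 16)/6 = 72/6 = 12; σ²_Plumbing rough-in = ((16−8)/6)² = 1.778
te_HVAC install = (2 + 4·3 + 16)/6 = 30/6 = 5; σ²_HVAC install = ((16−2)/6)² = 5.444
te_Insulation = (7 + 4·13 + 25)/6 = 84/6 = 14; σ²_Insulation = ((25−7)/6)² = 9.000
te_Drywall = (2 + 4·3 + 4)/6 = 18/6 = 3; σ²_Drywall = ((4−2)/6)² = 0.111
te_Painting = (12 + 4·14 + 16)/6 = 84/6 = 14; σ²_Painting = ((16−12)/6)² = 0.444
te_Flooring = (10 + 4·11 + 18)/6 = 72/6 = 12; σ²_Flooring = ((18−10)/6)² = 1.778

Forward pass:
ES_Roofing = 0; EF_Roofing = 7
ES_Electrical rough-in = 0; EF_Electrical rough-in = 6
ES_Plumbing rough-in = 0; EF_Plumbing rough-in = 12
ES_HVAC install = 0; EF_HVAC install = 5
ES_Insulation = 5; EF_Insulation = 5+14 = 19
ES_Drywall = 7; EF_Drywall = 7+3 = 10
ES_Painting = max(EF_Roofing=7, EF_Plumbing rough-in=12) = 12; EF_Painting = 12+14 = 26
ES_Flooring = max(EF_Electrical rough-in=6, EF_HVAC install=5, EF_Insulation=19, EF_Drywall=10, EF_Painting=26) = 26; EF_Flooring = 26+12 = 38
Expected project duration μ = 38 days. Critical path: Plumbing rough-in → Painting → Flooring.

Variance along critical path = 1.778 + 0.444 + 1.778 = 4.000; σ = √4.000 = 2.000 days.
Z = (40 − 38) / 2.000 = 1.000
P(T ≤ 40) = Φ(1.000) ≈ 0.841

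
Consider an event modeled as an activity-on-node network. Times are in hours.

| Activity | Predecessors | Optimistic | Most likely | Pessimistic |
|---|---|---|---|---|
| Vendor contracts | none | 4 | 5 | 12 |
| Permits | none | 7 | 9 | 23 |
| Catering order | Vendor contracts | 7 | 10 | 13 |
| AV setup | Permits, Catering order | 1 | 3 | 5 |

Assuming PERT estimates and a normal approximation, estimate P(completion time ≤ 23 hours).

te_Vendor contracts = (4 + 4·5 + 12)/6 = 36/6 = 6; σ²_Vendor contracts = ((12−4)/6)² = 1.778
te_Permits = (7 + 4·9 + 23)/6 = 66/6 = 11; σ²_Permits = ((23−7)/6)² = 7.111
te_Catering order = (7 + 4·10 + 13)/6 = 60/6 = 10; σ²_Catering order = ((13−7)/6)² = 1.000
te_AV setup = (1 + 4·3 + 5)/6 = 18/6 = 3; σ²_AV setup = ((5−1)/6)² = 0.444

Forward pass:
ES_Vendor contracts = 0; EF_Vendor contracts = 6
ES_Permits = 0; EF_Permits = 11
ES_Catering order = 6; EF_Catering order = 6+10 = 16
ES_AV setup = max(EF_Permits=11, EF_Catering order=16) = 16; EF_AV setup = 16+3 = 19
Expected project duration μ = 19 hours. Critical path: Vendor contracts → Catering order → AV setup.

Variance along critical path = 1.778 + 1.000 + 0.444 = 3.222; σ = √3.222 = 1.795 hours.
Z = (23 − 19) / 1.795 = 2.228
P(T ≤ 23) = Φ(2.228) ≈ 0.987

0.987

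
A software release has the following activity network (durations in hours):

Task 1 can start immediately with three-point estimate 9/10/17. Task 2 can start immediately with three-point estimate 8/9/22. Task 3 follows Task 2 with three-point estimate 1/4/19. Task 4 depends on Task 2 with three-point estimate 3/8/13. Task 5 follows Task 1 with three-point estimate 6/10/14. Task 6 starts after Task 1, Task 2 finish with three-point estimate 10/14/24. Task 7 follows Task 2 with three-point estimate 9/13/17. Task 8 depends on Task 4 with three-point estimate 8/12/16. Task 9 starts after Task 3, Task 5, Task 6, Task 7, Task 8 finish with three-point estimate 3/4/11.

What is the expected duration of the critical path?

36 hours

te_Task 1 = (9 + 4·10 + 17)/6 = 66/6 = 11
te_Task 2 = (8 + 4·9 + 22)/6 = 66/6 = 11
te_Task 3 = (1 + 4·4 + 19)/6 = 36/6 = 6
te_Task 4 = (3 + 4·8 + 13)/6 = 48/6 = 8
te_Task 5 = (6 + 4·10 + 14)/6 = 60/6 = 10
te_Task 6 = (10 + 4·14 + 24)/6 = 90/6 = 15
te_Task 7 = (9 + 4·13 + 17)/6 = 78/6 = 13
te_Task 8 = (8 + 4·12 + 16)/6 = 72/6 = 12
te_Task 9 = (3 + 4·4 + 11)/6 = 30/6 = 5

Forward pass:
ES_Task 1 = 0; EF_Task 1 = 11
ES_Task 2 = 0; EF_Task 2 = 11
ES_Task 3 = 11; EF_Task 3 = 11+6 = 17
ES_Task 4 = 11; EF_Task 4 = 11+8 = 19
ES_Task 5 = 11; EF_Task 5 = 11+10 = 21
ES_Task 6 = max(EF_Task 1=11, EF_Task 2=11) = 11; EF_Task 6 = 11+15 = 26
ES_Task 7 = 11; EF_Task 7 = 11+13 = 24
ES_Task 8 = 19; EF_Task 8 = 19+12 = 31
ES_Task 9 = max(EF_Task 3=17, EF_Task 5=21, EF_Task 6=26, EF_Task 7=24, EF_Task 8=31) = 31; EF_Task 9 = 31+5 = 36
Expected project duration μ = 36 hours. Critical path: Task 2 → Task 4 → Task 8 → Task 9.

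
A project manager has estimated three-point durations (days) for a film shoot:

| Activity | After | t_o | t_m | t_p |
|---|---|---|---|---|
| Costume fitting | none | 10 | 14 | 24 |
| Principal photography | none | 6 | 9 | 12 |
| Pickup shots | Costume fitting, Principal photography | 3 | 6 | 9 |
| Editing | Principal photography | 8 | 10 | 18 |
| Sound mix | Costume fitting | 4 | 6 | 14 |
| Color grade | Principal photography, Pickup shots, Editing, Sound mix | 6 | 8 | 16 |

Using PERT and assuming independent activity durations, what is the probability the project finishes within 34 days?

0.817

te_Costume fitting = (10 + 4·14 + 24)/6 = 90/6 = 15; σ²_Costume fitting = ((24−10)/6)² = 5.444
te_Principal photography = (6 + 4·9 + 12)/6 = 54/6 = 9; σ²_Principal photography = ((12−6)/6)² = 1.000
te_Pickup shots = (3 + 4·6 + 9)/6 = 36/6 = 6; σ²_Pickup shots = ((9−3)/6)² = 1.000
te_Editing = (8 + 4·10 + 18)/6 = 66/6 = 11; σ²_Editing = ((18−8)/6)² = 2.778
te_Sound mix = (4 + 4·6 + 14)/6 = 42/6 = 7; σ²_Sound mix = ((14−4)/6)² = 2.778
te_Color grade = (6 + 4·8 + 16)/6 = 54/6 = 9; σ²_Color grade = ((16−6)/6)² = 2.778

Forward pass:
ES_Costume fitting = 0; EF_Costume fitting = 15
ES_Principal photography = 0; EF_Principal photography = 9
ES_Pickup shots = max(EF_Costume fitting=15, EF_Principal photography=9) = 15; EF_Pickup shots = 15+6 = 21
ES_Editing = 9; EF_Editing = 9+11 = 20
ES_Sound mix = 15; EF_Sound mix = 15+7 = 22
ES_Color grade = max(EF_Principal photography=9, EF_Pickup shots=21, EF_Editing=20, EF_Sound mix=22) = 22; EF_Color grade = 22+9 = 31
Expected project duration μ = 31 days. Critical path: Costume fitting → Sound mix → Color grade.

Variance along critical path = 5.444 + 2.778 + 2.778 = 11.000; σ = √11.000 = 3.317 days.
Z = (34 − 31) / 3.317 = 0.905
P(T ≤ 34) = Φ(0.905) ≈ 0.817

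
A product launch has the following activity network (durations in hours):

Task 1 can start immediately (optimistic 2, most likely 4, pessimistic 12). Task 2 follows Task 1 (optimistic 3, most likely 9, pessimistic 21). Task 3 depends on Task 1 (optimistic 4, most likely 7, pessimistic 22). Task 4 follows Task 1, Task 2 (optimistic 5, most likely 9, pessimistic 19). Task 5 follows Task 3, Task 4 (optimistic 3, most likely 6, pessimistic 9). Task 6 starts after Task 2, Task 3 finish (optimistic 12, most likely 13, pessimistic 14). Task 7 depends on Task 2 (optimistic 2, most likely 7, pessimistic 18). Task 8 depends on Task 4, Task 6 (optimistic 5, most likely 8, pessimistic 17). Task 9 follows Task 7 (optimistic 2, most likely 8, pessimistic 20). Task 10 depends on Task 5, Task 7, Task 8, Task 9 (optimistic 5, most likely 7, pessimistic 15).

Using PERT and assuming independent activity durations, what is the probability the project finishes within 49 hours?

0.823

te_Task 1 = (2 + 4·4 + 12)/6 = 30/6 = 5; σ²_Task 1 = ((12−2)/6)² = 2.778
te_Task 2 = (3 + 4·9 + 21)/6 = 60/6 = 10; σ²_Task 2 = ((21−3)/6)² = 9.000
te_Task 3 = (4 + 4·7 + 22)/6 = 54/6 = 9; σ²_Task 3 = ((22−4)/6)² = 9.000
te_Task 4 = (5 + 4·9 + 19)/6 = 60/6 = 10; σ²_Task 4 = ((19−5)/6)² = 5.444
te_Task 5 = (3 + 4·6 + 9)/6 = 36/6 = 6; σ²_Task 5 = ((9−3)/6)² = 1.000
te_Task 6 = (12 + 4·13 + 14)/6 = 78/6 = 13; σ²_Task 6 = ((14−12)/6)² = 0.111
te_Task 7 = (2 + 4·7 + 18)/6 = 48/6 = 8; σ²_Task 7 = ((18−2)/6)² = 7.111
te_Task 8 = (5 + 4·8 + 17)/6 = 54/6 = 9; σ²_Task 8 = ((17−5)/6)² = 4.000
te_Task 9 = (2 + 4·8 + 20)/6 = 54/6 = 9; σ²_Task 9 = ((20−2)/6)² = 9.000
te_Task 10 = (5 + 4·7 + 15)/6 = 48/6 = 8; σ²_Task 10 = ((15−5)/6)² = 2.778

Forward pass:
ES_Task 1 = 0; EF_Task 1 = 5
ES_Task 2 = 5; EF_Task 2 = 5+10 = 15
ES_Task 3 = 5; EF_Task 3 = 5+9 = 14
ES_Task 4 = max(EF_Task 1=5, EF_Task 2=15) = 15; EF_Task 4 = 15+10 = 25
ES_Task 5 = max(EF_Task 3=14, EF_Task 4=25) = 25; EF_Task 5 = 25+6 = 31
ES_Task 6 = max(EF_Task 2=15, EF_Task 3=14) = 15; EF_Task 6 = 15+13 = 28
ES_Task 7 = 15; EF_Task 7 = 15+8 = 23
ES_Task 8 = max(EF_Task 4=25, EF_Task 6=28) = 28; EF_Task 8 = 28+9 = 37
ES_Task 9 = 23; EF_Task 9 = 23+9 = 32
ES_Task 10 = max(EF_Task 5=31, EF_Task 7=23, EF_Task 8=37, EF_Task 9=32) = 37; EF_Task 10 = 37+8 = 45
Expected project duration μ = 45 hours. Critical path: Task 1 → Task 2 → Task 6 → Task 8 → Task 10.

Variance along critical path = 2.778 + 9.000 + 0.111 + 4.000 + 2.778 = 18.667; σ = √18.667 = 4.320 hours.
Z = (49 − 45) / 4.320 = 0.926
P(T ≤ 49) = Φ(0.926) ≈ 0.823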